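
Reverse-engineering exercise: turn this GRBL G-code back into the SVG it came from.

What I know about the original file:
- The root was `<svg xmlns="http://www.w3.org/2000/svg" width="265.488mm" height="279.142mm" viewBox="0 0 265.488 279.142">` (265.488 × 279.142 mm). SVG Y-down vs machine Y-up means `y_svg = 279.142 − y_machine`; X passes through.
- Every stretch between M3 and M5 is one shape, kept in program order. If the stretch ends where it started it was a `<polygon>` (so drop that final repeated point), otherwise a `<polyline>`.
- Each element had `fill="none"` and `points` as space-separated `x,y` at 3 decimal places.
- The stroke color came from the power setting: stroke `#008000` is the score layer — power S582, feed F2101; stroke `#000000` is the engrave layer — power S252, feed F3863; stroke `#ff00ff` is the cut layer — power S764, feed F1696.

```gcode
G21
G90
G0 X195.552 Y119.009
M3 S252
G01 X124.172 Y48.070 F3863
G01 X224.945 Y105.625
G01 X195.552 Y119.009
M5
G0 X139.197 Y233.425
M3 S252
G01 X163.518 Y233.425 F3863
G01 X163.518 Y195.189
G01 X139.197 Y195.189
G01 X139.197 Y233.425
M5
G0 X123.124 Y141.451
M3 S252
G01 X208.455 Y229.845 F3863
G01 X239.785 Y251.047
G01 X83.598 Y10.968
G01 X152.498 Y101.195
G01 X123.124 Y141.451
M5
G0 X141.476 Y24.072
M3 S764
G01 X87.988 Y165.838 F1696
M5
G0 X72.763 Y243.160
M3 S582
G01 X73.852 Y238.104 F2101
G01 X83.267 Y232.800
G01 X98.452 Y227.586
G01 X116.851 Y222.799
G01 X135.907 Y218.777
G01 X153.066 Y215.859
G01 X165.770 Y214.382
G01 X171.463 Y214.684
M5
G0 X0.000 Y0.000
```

Machine Y-up, SVG Y-down with viewBox height 279.142, so y_svg = 279.142 − y_machine; X carries over.

Run 1: power S252 maps to stroke `#000000` (engrave). The run returns to its start, so emit a `<polygon>` with points (Y-flipped): 195.552,160.133 124.172,231.072 224.945,173.517.

Run 2: the run's S252 means `#000000` (engrave). The run returns to its start, so emit a `<polygon>` with points (Y-flipped): 139.197,45.717 163.518,45.717 163.518,83.953 139.197,83.953.

Run 3: S252 ⇒ engrave layer `#000000`. The run returns to its start, so emit a `<polygon>` with points (Y-flipped): 123.124,137.691 208.455,49.297 239.785,28.095 83.598,268.174 152.498,177.947.

Run 4: power S764 maps to stroke `#ff00ff` (cut). The run is open, so emit a `<polyline>` with points (Y-flipped): 141.476,255.070 87.988,113.304.

Run 5: the run's S582 means `#008000` (score). The run is open, so emit a `<polyline>` with points (Y-flipped): 72.763,35.982 73.852,41.038 83.267,46.342 98.452,51.556 116.851,56.343 135.907,60.365 153.066,63.283 165.770,64.760 171.463,64.458.

<svg xmlns="http://www.w3.org/2000/svg" width="265.488mm" height="279.142mm" viewBox="0 0 265.488 279.142">
  <polygon points="195.552,160.133 124.172,231.072 224.945,173.517" fill="none" stroke="#000000"/>
  <polygon points="139.197,45.717 163.518,45.717 163.518,83.953 139.197,83.953" fill="none" stroke="#000000"/>
  <polygon points="123.124,137.691 208.455,49.297 239.785,28.095 83.598,268.174 152.498,177.947" fill="none" stroke="#000000"/>
  <polyline points="141.476,255.070 87.988,113.304" fill="none" stroke="#ff00ff"/>
  <polyline points="72.763,35.982 73.852,41.038 83.267,46.342 98.452,51.556 116.851,56.343 135.907,60.365 153.066,63.283 165.770,64.760 171.463,64.458" fill="none" stroke="#008000"/>
</svg>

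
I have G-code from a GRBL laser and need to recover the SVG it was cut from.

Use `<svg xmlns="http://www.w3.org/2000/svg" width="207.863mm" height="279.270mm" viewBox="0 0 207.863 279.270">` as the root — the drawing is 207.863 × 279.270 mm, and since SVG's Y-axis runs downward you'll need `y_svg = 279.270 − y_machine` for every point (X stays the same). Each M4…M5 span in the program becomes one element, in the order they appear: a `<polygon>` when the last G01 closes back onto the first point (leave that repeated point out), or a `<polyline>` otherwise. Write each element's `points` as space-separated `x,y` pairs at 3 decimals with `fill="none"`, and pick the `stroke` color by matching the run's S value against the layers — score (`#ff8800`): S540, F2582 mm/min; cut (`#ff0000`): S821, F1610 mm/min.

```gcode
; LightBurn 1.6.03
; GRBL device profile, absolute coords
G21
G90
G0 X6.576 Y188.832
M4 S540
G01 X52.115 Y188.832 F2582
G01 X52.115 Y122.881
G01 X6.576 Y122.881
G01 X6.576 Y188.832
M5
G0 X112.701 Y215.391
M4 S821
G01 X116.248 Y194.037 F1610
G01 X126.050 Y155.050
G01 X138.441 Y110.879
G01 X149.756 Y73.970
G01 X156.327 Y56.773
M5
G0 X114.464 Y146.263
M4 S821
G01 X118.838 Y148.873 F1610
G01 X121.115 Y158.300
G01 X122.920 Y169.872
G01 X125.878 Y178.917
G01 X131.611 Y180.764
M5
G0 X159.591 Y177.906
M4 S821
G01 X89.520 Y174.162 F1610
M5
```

<svg xmlns="http://www.w3.org/2000/svg" width="207.863mm" height="279.270mm" viewBox="0 0 207.863 279.270">
  <polygon points="6.576,90.438 52.115,90.438 52.115,156.389 6.576,156.389" fill="none" stroke="#ff8800"/>
  <polyline points="112.701,63.879 116.248,85.233 126.050,124.220 138.441,168.391 149.756,205.300 156.327,222.497" fill="none" stroke="#ff0000"/>
  <polyline points="114.464,133.007 118.838,130.397 121.115,120.970 122.920,109.398 125.878,100.353 131.611,98.506" fill="none" stroke="#ff0000"/>
  <polyline points="159.591,101.364 89.520,105.108" fill="none" stroke="#ff0000"/>
</svg>

Each laser-on run becomes one SVG element. Flip Y back into SVG space with y_svg = 279.270 − y_machine.

Run 1: S540 ⇒ score layer `#ff8800`. The run returns to its start, so emit a `<polygon>` with points (Y-flipped): 6.576,90.438 52.115,90.438 52.115,156.389 6.576,156.389.

Run 2: S821 ⇒ cut layer `#ff0000`. The run is open, so emit a `<polyline>` with points (Y-flipped): 112.701,63.879 116.248,85.233 126.050,124.220 138.441,168.391 149.756,205.300 156.327,222.497.

Run 3: S821 ⇒ cut layer `#ff0000`. The run is open, so emit a `<polyline>` with points (Y-flipped): 114.464,133.007 118.838,130.397 121.115,120.970 122.920,109.398 125.878,100.353 131.611,98.506.

Run 4: the run's S821 means `#ff0000` (cut). The run is open, so emit a `<polyline>` with points (Y-flipped): 159.591,101.364 89.520,105.108.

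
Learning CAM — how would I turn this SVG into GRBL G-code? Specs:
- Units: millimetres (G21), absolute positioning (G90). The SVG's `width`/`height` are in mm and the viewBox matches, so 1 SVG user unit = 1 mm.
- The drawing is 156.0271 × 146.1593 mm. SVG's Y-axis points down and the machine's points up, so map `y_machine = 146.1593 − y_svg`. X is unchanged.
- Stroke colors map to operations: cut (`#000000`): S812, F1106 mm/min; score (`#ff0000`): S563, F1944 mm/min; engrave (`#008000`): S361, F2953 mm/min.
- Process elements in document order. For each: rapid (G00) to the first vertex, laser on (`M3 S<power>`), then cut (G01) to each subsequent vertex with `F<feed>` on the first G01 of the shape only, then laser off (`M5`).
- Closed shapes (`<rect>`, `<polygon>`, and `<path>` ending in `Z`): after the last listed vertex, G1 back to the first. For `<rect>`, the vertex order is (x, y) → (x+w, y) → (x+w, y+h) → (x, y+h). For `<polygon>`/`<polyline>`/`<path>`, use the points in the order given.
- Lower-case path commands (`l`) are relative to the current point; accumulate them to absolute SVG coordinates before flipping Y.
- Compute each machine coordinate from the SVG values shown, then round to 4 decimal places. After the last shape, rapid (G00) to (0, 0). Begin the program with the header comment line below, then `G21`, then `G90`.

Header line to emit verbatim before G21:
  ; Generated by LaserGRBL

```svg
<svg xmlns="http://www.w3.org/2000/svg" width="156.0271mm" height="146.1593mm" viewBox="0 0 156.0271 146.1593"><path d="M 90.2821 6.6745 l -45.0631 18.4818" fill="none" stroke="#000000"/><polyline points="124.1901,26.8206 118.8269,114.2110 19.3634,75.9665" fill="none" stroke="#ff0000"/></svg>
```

; Generated by LaserGRBL
G21
G90
G00 X90.2821 Y139.4848
M3 S812
G01 X45.2190 Y121.0030 F1106
M5
G00 X124.1901 Y119.3387
M3 S563
G01 X118.8269 Y31.9483 F1944
G01 X19.3634 Y70.1928
M5
G00 X0.0000 Y0.0000

viewBox `0 0 156.0271 146.1593` with mm width/height → 1 unit = 1 mm. Flip: y_m = 146.1593 − y_svg.

**Shape 1** — `<path>` line segment, stroke `#000000` → cut (S812, F1106). Machine vertices: (90.2821,139.4848) → (45.2190,121.0030). Open path.

**Shape 2** — `<polyline>` open polyline, stroke `#ff0000` → score (S563, F1944). Machine vertices: (124.1901,119.3387) → (118.8269,31.9483) → (19.3634,70.1928). Open path.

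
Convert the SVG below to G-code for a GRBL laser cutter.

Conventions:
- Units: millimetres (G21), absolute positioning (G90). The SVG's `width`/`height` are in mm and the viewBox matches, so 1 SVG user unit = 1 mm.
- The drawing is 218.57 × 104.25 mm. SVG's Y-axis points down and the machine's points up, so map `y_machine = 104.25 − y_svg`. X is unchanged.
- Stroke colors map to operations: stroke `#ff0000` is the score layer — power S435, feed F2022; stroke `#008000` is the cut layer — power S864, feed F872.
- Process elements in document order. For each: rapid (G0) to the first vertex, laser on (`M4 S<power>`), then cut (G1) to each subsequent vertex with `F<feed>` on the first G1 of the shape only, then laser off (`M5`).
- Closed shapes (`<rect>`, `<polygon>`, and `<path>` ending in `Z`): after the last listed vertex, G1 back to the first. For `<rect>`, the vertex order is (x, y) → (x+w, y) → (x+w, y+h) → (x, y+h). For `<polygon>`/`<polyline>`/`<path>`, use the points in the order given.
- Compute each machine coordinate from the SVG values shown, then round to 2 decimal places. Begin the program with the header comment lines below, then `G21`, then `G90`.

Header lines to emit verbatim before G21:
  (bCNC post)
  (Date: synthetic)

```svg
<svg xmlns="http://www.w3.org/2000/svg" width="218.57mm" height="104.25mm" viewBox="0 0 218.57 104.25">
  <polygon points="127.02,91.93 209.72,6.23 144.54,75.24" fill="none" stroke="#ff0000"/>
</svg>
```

viewBox `0 0 218.57 104.25` with mm width/height → 1 unit = 1 mm. Flip: y_m = 104.25 − y_svg.

**Shape 1** — `<polygon>` closed polygon, stroke `#ff0000` → score (S435, F2022). Machine vertices: (127.02,12.32) → (209.72,98.02) → (144.54,29.01) → (127.02,12.32). Closed: final G1 returns to the first vertex.

(bCNC post)
(Date: synthetic)
G21
G90
G0 X127.02 Y12.32
M4 S435
G1 X209.72 Y98.02 F2022
G1 X144.54 Y29.01
G1 X127.02 Y12.32
M5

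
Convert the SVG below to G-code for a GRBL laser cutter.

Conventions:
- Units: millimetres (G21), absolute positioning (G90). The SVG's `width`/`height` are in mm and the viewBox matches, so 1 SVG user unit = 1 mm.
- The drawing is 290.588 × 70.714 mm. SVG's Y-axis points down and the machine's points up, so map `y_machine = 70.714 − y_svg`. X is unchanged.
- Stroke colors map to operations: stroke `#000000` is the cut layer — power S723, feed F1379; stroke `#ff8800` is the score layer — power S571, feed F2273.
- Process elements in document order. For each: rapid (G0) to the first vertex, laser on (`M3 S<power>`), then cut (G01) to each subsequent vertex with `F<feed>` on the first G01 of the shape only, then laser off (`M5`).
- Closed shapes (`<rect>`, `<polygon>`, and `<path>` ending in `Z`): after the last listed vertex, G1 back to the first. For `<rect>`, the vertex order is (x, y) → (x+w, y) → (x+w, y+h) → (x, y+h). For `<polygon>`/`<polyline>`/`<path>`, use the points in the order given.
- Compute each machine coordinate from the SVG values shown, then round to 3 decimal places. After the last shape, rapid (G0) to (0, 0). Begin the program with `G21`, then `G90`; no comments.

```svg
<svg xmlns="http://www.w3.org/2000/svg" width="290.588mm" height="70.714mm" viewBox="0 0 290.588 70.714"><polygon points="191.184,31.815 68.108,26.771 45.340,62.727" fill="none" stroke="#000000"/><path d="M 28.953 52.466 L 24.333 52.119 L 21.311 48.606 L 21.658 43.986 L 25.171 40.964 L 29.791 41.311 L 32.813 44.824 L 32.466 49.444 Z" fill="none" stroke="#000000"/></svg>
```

Since the viewBox matches the mm dimensions, user units are millimetres directly. The only transform is the Y-flip y_m = 70.714 − y_svg.

Shape 1 is a closed polygon drawn with `<polygon>`. Its stroke #000000 means cut at S723, F1379. After flipping Y the toolpath is (191.184,38.899) → (68.108,43.943) → (45.340,7.987) → (191.184,38.899), returning to the start.

Shape 2 is a regular polygon drawn with `<path>`. Its stroke #000000 means cut at S723, F1379. After flipping Y the toolpath is (28.953,18.248) → (24.333,18.595) → (21.311,22.108) → (21.658,26.728) → (25.171,29.750) → (29.791,29.403) → (32.813,25.890) → (32.466,21.270) → (28.953,18.248), returning to the start.

G21
G90
G0 X191.184 Y38.899
M3 S723
G01 X68.108 Y43.943 F1379
G01 X45.340 Y7.987
G01 X191.184 Y38.899
M5
G0 X28.953 Y18.248
M3 S723
G01 X24.333 Y18.595 F1379
G01 X21.311 Y22.108
G01 X21.658 Y26.728
G01 X25.171 Y29.750
G01 X29.791 Y29.403
G01 X32.813 Y25.890
G01 X32.466 Y21.270
G01 X28.953 Y18.248
M5
G0 X0.000 Y0.000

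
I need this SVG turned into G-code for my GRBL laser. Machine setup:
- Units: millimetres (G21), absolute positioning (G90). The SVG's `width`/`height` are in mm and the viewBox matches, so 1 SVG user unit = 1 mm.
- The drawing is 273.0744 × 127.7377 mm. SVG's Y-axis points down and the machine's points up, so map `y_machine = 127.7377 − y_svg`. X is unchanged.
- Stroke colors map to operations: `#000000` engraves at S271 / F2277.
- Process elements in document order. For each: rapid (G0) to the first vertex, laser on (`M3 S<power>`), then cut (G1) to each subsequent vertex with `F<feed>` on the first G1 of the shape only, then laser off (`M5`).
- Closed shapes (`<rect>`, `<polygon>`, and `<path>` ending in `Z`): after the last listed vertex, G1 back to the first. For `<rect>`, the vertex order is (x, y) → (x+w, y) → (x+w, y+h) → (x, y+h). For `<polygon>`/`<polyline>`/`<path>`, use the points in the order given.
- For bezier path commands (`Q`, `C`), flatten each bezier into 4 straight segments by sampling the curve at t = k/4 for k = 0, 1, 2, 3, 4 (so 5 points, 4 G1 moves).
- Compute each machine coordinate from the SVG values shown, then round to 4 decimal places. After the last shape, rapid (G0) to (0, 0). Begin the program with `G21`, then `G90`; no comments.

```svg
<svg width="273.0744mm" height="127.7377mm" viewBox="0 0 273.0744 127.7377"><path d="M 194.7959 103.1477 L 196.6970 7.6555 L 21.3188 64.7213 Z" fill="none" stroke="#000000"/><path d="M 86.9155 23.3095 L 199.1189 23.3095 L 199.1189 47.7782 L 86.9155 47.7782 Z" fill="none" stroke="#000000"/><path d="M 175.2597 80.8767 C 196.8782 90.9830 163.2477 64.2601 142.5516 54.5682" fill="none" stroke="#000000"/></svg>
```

G21
G90
G0 X194.7959 Y24.5900
M3 S271
G1 X196.6970 Y120.0822 F2277
G1 X21.3188 Y63.0164
G1 X194.7959 Y24.5900
M5
G0 X86.9155 Y104.4282
M3 S271
G1 X199.1189 Y104.4282 F2277
G1 X199.1189 Y79.9595
G1 X86.9155 Y79.9595
G1 X86.9155 Y104.4282
M5
G0 X175.2597 Y46.8610
M3 S271
G1 X182.1798 Y45.3452 F2277
G1 X174.7736 Y52.5909
G1 X159.4335 Y63.5488
G1 X142.5516 Y73.1695
M5
G0 X0.0000 Y0.0000

Since the viewBox matches the mm dimensions, user units are millimetres directly. The only transform is the Y-flip y_m = 127.7377 − y_svg.

Shape 1 is a closed polygon drawn with `<path>`. Its stroke #000000 means engrave at S271, F2277. After flipping Y the toolpath is (194.7959,24.5900) → (196.6970,120.0822) → (21.3188,63.0164) → (194.7959,24.5900), returning to the start.

Shape 2 is a rectangle drawn with `<path>`. Its stroke #000000 means engrave at S271, F2277. After flipping Y the toolpath is (86.9155,104.4282) → (199.1189,104.4282) → (199.1189,79.9595) → (86.9155,79.9595) → (86.9155,104.4282), returning to the start.

Shape 3 is a cubic bezier drawn with `<path>`. Its stroke #000000 means engrave at S271, F2277. After flipping Y the toolpath is (175.2597,46.8610) → (182.1798,45.3452) → (174.7736,52.5909) → (159.4335,63.5488) → (142.5516,73.1695).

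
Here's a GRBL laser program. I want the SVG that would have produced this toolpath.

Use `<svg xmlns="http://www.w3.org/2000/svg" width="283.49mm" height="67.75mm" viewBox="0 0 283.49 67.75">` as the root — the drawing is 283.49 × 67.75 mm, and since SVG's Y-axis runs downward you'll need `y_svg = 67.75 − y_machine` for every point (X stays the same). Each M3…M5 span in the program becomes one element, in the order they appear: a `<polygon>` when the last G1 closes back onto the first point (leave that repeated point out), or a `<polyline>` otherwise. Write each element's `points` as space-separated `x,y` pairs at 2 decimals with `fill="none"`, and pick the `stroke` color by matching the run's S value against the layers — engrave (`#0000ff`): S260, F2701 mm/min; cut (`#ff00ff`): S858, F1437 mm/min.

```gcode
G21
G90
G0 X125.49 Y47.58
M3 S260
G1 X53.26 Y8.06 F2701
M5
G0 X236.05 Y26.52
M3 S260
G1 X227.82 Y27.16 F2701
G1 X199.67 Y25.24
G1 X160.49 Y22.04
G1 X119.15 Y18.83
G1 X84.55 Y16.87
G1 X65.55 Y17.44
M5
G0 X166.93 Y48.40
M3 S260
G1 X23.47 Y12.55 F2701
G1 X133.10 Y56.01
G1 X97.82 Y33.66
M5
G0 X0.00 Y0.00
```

y_svg = 67.75 − y_m. Every run uses S260, so all elements get stroke `#0000ff` (engrave).

[1] open run; points: 125.49,20.17 53.26,59.69

[2] open run; points: 236.05,41.23 227.82,40.59 199.67,42.51 160.49,45.71 119.15,48.92 84.55,50.88 65.55,50.31

[3] open run; points: 166.93,19.35 23.47,55.20 133.10,11.74 97.82,34.09

<svg xmlns="http://www.w3.org/2000/svg" width="283.49mm" height="67.75mm" viewBox="0 0 283.49 67.75">
  <polyline points="125.49,20.17 53.26,59.69" fill="none" stroke="#0000ff"/>
  <polyline points="236.05,41.23 227.82,40.59 199.67,42.51 160.49,45.71 119.15,48.92 84.55,50.88 65.55,50.31" fill="none" stroke="#0000ff"/>
  <polyline points="166.93,19.35 23.47,55.20 133.10,11.74 97.82,34.09" fill="none" stroke="#0000ff"/>
</svg>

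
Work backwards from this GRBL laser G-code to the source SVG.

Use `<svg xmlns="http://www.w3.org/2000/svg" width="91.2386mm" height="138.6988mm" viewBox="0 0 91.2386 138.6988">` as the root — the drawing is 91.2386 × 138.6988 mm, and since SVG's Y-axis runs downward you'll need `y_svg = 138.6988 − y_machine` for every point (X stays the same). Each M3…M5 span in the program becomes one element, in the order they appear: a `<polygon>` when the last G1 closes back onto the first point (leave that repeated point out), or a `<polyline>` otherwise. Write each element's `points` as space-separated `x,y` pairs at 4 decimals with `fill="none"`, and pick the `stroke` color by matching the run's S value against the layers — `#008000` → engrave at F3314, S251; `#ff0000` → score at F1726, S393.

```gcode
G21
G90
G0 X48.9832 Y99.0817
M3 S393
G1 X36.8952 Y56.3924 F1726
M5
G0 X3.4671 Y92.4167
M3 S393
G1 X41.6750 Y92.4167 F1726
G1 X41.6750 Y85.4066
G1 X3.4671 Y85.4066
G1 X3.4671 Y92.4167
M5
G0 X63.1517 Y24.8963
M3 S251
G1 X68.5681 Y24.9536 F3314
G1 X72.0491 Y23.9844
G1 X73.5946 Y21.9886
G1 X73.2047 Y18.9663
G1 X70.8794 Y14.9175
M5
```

Each laser-on run becomes one SVG element. Flip Y back into SVG space with y_svg = 138.6988 − y_machine.

Run 1: the run's S393 means `#ff0000` (score). The run is open, so emit a `<polyline>` with points (Y-flipped): 48.9832,39.6171 36.8952,82.3064.

Run 2: S393 ⇒ score layer `#ff0000`. The run returns to its start, so emit a `<polygon>` with points (Y-flipped): 3.4671,46.2821 41.6750,46.2821 41.6750,53.2922 3.4671,53.2922.

Run 3: S251 ⇒ engrave layer `#008000`. The run is open, so emit a `<polyline>` with points (Y-flipped): 63.1517,113.8025 68.5681,113.7452 72.0491,114.7144 73.5946,116.7102 73.2047,119.7325 70.8794,123.7813.

<svg xmlns="http://www.w3.org/2000/svg" width="91.2386mm" height="138.6988mm" viewBox="0 0 91.2386 138.6988">
  <polyline points="48.9832,39.6171 36.8952,82.3064" fill="none" stroke="#ff0000"/>
  <polygon points="3.4671,46.2821 41.6750,46.2821 41.6750,53.2922 3.4671,53.2922" fill="none" stroke="#ff0000"/>
  <polyline points="63.1517,113.8025 68.5681,113.7452 72.0491,114.7144 73.5946,116.7102 73.2047,119.7325 70.8794,123.7813" fill="none" stroke="#008000"/>
</svg>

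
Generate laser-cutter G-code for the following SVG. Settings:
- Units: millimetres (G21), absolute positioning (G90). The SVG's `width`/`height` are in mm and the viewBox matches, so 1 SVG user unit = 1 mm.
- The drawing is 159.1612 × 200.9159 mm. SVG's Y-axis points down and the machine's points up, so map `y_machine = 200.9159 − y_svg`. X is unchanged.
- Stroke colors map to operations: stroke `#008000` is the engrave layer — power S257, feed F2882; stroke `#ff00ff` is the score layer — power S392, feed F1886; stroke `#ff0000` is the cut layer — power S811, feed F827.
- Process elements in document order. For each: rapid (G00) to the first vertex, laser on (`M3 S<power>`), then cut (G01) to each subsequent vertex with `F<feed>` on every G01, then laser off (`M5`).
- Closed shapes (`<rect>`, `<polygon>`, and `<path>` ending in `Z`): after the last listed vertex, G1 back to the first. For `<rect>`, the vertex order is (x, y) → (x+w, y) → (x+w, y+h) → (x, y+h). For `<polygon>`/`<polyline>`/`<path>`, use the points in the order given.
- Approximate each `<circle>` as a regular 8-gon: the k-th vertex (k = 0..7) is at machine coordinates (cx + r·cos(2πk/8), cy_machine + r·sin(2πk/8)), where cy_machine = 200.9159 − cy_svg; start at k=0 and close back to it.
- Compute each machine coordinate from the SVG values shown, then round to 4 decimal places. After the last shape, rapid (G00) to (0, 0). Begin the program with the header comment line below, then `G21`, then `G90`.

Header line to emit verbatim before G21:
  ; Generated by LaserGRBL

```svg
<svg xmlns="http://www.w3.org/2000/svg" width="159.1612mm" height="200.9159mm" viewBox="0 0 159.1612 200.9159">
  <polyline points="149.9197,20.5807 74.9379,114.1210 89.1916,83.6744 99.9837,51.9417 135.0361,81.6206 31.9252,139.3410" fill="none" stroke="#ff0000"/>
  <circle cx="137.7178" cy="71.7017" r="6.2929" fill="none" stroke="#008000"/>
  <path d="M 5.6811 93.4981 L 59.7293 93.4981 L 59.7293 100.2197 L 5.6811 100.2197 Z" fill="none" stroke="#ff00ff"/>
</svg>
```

; Generated by LaserGRBL
G21
G90
G00 X149.9197 Y180.3352
M3 S811
G01 X74.9379 Y86.7949 F827
G01 X89.1916 Y117.2415 F827
G01 X99.9837 Y148.9742 F827
G01 X135.0361 Y119.2953 F827
G01 X31.9252 Y61.5749 F827
M5
G00 X144.0107 Y129.2142
M3 S257
G01 X142.1676 Y133.6640 F2882
G01 X137.7178 Y135.5071 F2882
G01 X133.2680 Y133.6640 F2882
G01 X131.4249 Y129.2142 F2882
G01 X133.2680 Y124.7644 F2882
G01 X137.7178 Y122.9213 F2882
G01 X142.1676 Y124.7644 F2882
G01 X144.0107 Y129.2142 F2882
M5
G00 X5.6811 Y107.4178
M3 S392
G01 X59.7293 Y107.4178 F1886
G01 X59.7293 Y100.6962 F1886
G01 X5.6811 Y100.6962 F1886
G01 X5.6811 Y107.4178 F1886
M5
G00 X0.0000 Y0.0000

1 u = 1 mm; y_m = 200.9159 − y.

[1] `<polyline>` open polyline, #ff0000→cut S811 F827: (149.9197,180.3352) → (74.9379,86.7949) → (89.1916,117.2415) → (99.9837,148.9742) → (135.0361,119.2953) → (31.9252,61.5749)

[2] `<circle>` circle, #008000→engrave S257 F2882: (144.0107,129.2142) → (142.1676,133.6640) → (137.7178,135.5071) → (133.2680,133.6640) → (131.4249,129.2142) → (133.2680,124.7644) → (137.7178,122.9213) → (142.1676,124.7644) → (144.0107,129.2142) (closed)

[3] `<path>` rectangle, #ff00ff→score S392 F1886: (5.6811,107.4178) → (59.7293,107.4178) → (59.7293,100.6962) → (5.6811,100.6962) → (5.6811,107.4178) (closed)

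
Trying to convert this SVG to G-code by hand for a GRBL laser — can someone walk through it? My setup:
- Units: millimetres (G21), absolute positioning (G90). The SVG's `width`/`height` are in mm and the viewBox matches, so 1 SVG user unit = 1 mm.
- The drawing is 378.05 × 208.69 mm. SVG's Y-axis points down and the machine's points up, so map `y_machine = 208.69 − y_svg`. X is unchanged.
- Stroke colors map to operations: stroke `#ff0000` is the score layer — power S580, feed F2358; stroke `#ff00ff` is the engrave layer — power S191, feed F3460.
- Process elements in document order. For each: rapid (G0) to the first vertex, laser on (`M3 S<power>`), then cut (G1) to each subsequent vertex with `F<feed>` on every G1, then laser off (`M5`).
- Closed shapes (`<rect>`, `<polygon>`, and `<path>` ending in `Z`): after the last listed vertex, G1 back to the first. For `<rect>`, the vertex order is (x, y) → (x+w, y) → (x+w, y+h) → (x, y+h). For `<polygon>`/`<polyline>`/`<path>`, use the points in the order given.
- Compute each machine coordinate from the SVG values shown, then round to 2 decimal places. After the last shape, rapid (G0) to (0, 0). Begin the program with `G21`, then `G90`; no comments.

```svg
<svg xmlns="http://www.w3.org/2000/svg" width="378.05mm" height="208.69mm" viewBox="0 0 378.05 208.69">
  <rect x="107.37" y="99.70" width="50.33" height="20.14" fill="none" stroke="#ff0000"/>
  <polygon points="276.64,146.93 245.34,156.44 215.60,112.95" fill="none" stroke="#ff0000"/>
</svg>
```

G21
G90
G0 X107.37 Y108.99
M3 S580
G1 X157.70 Y108.99 F2358
G1 X157.70 Y88.85 F2358
G1 X107.37 Y88.85 F2358
G1 X107.37 Y108.99 F2358
M5
G0 X276.64 Y61.76
M3 S580
G1 X245.34 Y52.25 F2358
G1 X215.60 Y95.74 F2358
G1 X276.64 Y61.76 F2358
M5
G0 X0.00 Y0.00

Since the viewBox matches the mm dimensions, user units are millimetres directly. The only transform is the Y-flip y_m = 208.69 − y_svg.

Shape 1 is a rectangle drawn with `<rect>`. Its stroke #ff0000 means score at S580, F2358. After flipping Y the toolpath is (107.37,108.99) → (157.70,108.99) → (157.70,88.85) → (107.37,88.85) → (107.37,108.99), returning to the start.

Shape 2 is a closed polygon drawn with `<polygon>`. Its stroke #ff0000 means score at S580, F2358. After flipping Y the toolpath is (276.64,61.76) → (245.34,52.25) → (215.60,95.74) → (276.64,61.76), returning to the start.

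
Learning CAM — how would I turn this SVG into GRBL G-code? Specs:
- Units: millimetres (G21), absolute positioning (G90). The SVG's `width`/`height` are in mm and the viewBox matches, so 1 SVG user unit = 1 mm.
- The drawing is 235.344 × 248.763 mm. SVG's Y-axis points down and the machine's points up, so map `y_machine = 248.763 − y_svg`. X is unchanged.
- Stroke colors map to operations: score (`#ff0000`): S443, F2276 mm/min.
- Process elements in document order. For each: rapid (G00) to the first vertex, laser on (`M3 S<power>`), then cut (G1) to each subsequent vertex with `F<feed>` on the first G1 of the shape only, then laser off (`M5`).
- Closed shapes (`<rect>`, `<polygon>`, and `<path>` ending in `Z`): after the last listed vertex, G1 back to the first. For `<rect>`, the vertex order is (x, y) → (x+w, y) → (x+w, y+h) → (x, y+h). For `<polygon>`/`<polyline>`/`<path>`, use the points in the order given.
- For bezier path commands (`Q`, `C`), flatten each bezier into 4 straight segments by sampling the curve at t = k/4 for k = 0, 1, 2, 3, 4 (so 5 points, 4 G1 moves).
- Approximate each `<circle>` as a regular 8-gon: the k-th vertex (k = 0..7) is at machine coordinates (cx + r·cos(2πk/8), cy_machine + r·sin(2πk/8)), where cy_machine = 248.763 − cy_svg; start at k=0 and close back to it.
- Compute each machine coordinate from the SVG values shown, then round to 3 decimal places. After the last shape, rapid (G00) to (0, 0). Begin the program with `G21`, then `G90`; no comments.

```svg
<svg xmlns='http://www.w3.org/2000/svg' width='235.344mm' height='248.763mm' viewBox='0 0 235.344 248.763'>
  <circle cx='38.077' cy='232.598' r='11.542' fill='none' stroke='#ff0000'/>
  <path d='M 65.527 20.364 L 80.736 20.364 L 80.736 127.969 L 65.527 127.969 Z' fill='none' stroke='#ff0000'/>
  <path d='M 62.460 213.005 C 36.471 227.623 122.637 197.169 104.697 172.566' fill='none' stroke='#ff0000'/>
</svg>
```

1 u = 1 mm; y_m = 248.763 − y.

[1] `<circle>` circle, #ff0000→score S443 F2276: (49.619,16.165) → (46.238,24.326) → (38.077,27.707) → (29.916,24.326) → (26.535,16.165) → (29.916,8.004) → (38.077,4.623) → (46.238,8.004) → (49.619,16.165) (closed)

[2] `<path>` rectangle, #ff0000→score S443 F2276: (65.527,228.399) → (80.736,228.399) → (80.736,120.794) → (65.527,120.794) → (65.527,228.399) (closed)

[3] `<path>` cubic bezier, #ff0000→score S443 F2276: (62.460,35.758) → (60.618,32.450) → (80.560,41.270) → (102.011,57.443) → (104.697,76.197)

G21
G90
G00 X49.619 Y16.165
M3 S443
G1 X46.238 Y24.326 F2276
G1 X38.077 Y27.707
G1 X29.916 Y24.326
G1 X26.535 Y16.165
G1 X29.916 Y8.004
G1 X38.077 Y4.623
G1 X46.238 Y8.004
G1 X49.619 Y16.165
M5
G00 X65.527 Y228.399
M3 S443
G1 X80.736 Y228.399 F2276
G1 X80.736 Y120.794
G1 X65.527 Y120.794
G1 X65.527 Y228.399
M5
G00 X62.460 Y35.758
M3 S443
G1 X60.618 Y32.450 F2276
G1 X80.560 Y41.270
G1 X102.011 Y57.443
G1 X104.697 Y76.197
M5
G00 X0.000 Y0.000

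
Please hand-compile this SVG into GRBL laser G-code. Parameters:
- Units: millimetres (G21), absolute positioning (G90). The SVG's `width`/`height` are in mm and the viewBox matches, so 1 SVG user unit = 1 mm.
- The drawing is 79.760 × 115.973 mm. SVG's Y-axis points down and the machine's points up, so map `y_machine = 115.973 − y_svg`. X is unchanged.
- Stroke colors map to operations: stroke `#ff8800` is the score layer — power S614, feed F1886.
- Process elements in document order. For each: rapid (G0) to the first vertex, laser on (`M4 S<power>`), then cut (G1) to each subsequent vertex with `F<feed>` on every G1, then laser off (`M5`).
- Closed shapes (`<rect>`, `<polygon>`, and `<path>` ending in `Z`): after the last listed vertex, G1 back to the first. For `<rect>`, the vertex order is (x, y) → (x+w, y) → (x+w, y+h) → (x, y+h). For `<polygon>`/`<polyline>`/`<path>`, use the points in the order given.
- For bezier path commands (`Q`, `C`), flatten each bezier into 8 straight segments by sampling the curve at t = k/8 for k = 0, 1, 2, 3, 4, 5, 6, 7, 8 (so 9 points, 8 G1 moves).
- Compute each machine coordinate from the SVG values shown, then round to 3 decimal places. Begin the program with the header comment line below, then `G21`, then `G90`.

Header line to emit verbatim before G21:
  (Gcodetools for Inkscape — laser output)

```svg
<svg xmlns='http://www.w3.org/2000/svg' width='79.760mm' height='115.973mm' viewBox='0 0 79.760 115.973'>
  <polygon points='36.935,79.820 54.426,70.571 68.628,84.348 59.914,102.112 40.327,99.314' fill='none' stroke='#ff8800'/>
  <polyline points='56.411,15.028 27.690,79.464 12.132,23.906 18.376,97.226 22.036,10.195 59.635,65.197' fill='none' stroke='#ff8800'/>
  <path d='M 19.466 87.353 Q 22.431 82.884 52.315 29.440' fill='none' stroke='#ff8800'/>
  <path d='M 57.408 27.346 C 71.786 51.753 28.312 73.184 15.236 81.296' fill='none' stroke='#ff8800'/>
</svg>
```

viewBox `0 0 79.760 115.973` with mm width/height → 1 unit = 1 mm. Flip: y_m = 115.973 − y_svg.

**Shape 1** — `<polygon>` regular polygon, stroke `#ff8800` → score (S614, F1886). Machine vertices: (36.935,36.153) → (54.426,45.402) → (68.628,31.625) → (59.914,13.861) → (40.327,16.659) → (36.935,36.153). Closed: final G1 returns to the first vertex.

**Shape 2** — `<polyline>` open polyline, stroke `#ff8800` → score (S614, F1886). Machine vertices: (56.411,100.945) → (27.690,36.509) → (12.132,92.067) → (18.376,18.747) → (22.036,105.778) → (59.635,50.776). Open path.

**Shape 3** — `<path>` quadratic bezier, stroke `#ff8800` → score (S614, F1886). Control points (SVG): P0=(19.466,87.353), P1=(22.431,82.884), P2=(52.315,29.440); sampled at t=k/8. Machine vertices: (19.466,28.620) → (20.628,30.502) → (22.631,33.915) → (25.475,38.859) → (29.161,45.333) → (33.687,53.337) → (39.055,62.872) → (45.265,73.937) → (52.315,86.533). Open path.

**Shape 4** — `<path>` cubic bezier, stroke `#ff8800` → score (S614, F1886). Control points (SVG): P0=(57.408,27.346), P1=(71.786,51.753), P2=(28.312,73.184), P3=(15.236,81.296); sampled at t=k/8. Machine vertices: (57.408,88.627) → (60.260,79.634) → (58.723,71.041) → (53.831,62.970) → (46.617,55.541) → (38.117,48.877) → (29.364,43.097) → (21.392,38.323) → (15.236,34.677). Open path.

(Gcodetools for Inkscape — laser output)
G21
G90
G0 X36.935 Y36.153
M4 S614
G1 X54.426 Y45.402 F1886
G1 X68.628 Y31.625 F1886
G1 X59.914 Y13.861 F1886
G1 X40.327 Y16.659 F1886
G1 X36.935 Y36.153 F1886
M5
G0 X56.411 Y100.945
M4 S614
G1 X27.690 Y36.509 F1886
G1 X12.132 Y92.067 F1886
G1 X18.376 Y18.747 F1886
G1 X22.036 Y105.778 F1886
G1 X59.635 Y50.776 F1886
M5
G0 X19.466 Y28.620
M4 S614
G1 X20.628 Y30.502 F1886
G1 X22.631 Y33.915 F1886
G1 X25.475 Y38.859 F1886
G1 X29.161 Y45.333 F1886
G1 X33.687 Y53.337 F1886
G1 X39.055 Y62.872 F1886
G1 X45.265 Y73.937 F1886
G1 X52.315 Y86.533 F1886
M5
G0 X57.408 Y88.627
M4 S614
G1 X60.260 Y79.634 F1886
G1 X58.723 Y71.041 F1886
G1 X53.831 Y62.970 F1886
G1 X46.617 Y55.541 F1886
G1 X38.117 Y48.877 F1886
G1 X29.364 Y43.097 F1886
G1 X21.392 Y38.323 F1886
G1 X15.236 Y34.677 F1886
M5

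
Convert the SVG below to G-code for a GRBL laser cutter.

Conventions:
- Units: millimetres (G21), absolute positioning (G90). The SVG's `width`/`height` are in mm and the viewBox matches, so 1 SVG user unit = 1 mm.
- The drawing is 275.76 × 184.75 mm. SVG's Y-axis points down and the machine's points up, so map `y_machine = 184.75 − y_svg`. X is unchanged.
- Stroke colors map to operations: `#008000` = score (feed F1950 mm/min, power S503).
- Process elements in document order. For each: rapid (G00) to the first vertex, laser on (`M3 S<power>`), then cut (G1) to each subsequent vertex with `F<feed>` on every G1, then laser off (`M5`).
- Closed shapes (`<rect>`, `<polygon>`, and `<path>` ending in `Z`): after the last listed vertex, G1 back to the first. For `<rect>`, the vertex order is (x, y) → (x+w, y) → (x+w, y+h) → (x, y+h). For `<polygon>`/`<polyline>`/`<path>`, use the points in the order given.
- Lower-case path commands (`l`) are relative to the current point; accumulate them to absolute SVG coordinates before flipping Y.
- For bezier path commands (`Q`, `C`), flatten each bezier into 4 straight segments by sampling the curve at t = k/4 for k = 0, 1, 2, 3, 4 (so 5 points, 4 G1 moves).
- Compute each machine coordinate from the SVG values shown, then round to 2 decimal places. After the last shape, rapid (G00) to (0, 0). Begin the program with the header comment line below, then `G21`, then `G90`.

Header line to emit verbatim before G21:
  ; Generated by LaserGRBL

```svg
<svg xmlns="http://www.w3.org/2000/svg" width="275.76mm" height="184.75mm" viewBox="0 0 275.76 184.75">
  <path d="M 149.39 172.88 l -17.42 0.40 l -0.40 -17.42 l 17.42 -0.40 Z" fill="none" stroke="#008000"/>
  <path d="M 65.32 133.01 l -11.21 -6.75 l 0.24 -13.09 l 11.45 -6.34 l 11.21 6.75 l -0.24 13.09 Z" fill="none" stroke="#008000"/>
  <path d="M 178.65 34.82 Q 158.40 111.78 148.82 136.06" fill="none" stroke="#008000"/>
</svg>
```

; Generated by LaserGRBL
G21
G90
G00 X149.39 Y11.87
M3 S503
G1 X131.97 Y11.47 F1950
G1 X131.57 Y28.89 F1950
G1 X148.99 Y29.29 F1950
G1 X149.39 Y11.87 F1950
M5
G00 X65.32 Y51.74
M3 S503
G1 X54.11 Y58.49 F1950
G1 X54.35 Y71.58 F1950
G1 X65.80 Y77.92 F1950
G1 X77.01 Y71.17 F1950
G1 X76.77 Y58.08 F1950
G1 X65.32 Y51.74 F1950
M5
G00 X178.65 Y149.93
M3 S503
G1 X169.19 Y114.74 F1950
G1 X161.07 Y86.14 F1950
G1 X154.28 Y64.12 F1950
G1 X148.82 Y48.69 F1950
M5
G00 X0.00 Y0.00

viewBox `0 0 275.76 184.75` with mm width/height → 1 unit = 1 mm. Flip: y_m = 184.75 − y_svg.

**Shape 1** — `<path>` regular polygon, stroke `#008000` → score (S503, F1950). Machine vertices: (149.39,11.87) → (131.97,11.47) → (131.57,28.89) → (148.99,29.29) → (149.39,11.87). Closed: final G1 returns to the first vertex.

**Shape 2** — `<path>` regular polygon, stroke `#008000` → score (S503, F1950). Machine vertices: (65.32,51.74) → (54.11,58.49) → (54.35,71.58) → (65.80,77.92) → (77.01,71.17) → (76.77,58.08) → (65.32,51.74). Closed: final G1 returns to the first vertex.

**Shape 3** — `<path>` quadratic bezier, stroke `#008000` → score (S503, F1950). Control points (SVG): P0=(178.65,34.82), P1=(158.40,111.78), P2=(148.82,136.06); sampled at t=k/4. Machine vertices: (178.65,149.93) → (169.19,114.74) → (161.07,86.14) → (154.28,64.12) → (148.82,48.69). Open path.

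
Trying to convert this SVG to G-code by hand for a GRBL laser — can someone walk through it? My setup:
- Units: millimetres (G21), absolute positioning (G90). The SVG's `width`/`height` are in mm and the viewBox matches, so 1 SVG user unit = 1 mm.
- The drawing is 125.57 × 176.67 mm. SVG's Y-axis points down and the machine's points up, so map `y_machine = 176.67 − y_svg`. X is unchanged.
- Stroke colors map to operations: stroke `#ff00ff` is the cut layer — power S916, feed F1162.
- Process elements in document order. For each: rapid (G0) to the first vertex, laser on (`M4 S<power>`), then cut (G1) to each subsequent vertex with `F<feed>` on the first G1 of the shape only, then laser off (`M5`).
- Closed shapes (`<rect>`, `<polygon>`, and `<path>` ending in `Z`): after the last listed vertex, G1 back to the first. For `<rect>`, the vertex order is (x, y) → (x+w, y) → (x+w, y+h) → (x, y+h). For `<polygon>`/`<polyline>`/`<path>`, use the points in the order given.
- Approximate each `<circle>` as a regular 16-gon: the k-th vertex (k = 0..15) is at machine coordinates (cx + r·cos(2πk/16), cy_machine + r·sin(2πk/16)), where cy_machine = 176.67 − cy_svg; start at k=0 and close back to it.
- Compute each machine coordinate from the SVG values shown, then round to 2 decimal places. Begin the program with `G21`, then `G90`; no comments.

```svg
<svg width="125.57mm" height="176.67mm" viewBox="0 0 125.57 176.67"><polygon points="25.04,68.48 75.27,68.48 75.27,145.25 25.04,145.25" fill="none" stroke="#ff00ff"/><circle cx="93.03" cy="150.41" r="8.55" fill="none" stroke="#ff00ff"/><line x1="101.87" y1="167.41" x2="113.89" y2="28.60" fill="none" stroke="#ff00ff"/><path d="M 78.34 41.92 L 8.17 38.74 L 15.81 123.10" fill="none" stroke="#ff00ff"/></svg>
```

G21
G90
G0 X25.04 Y108.19
M4 S916
G1 X75.27 Y108.19 F1162
G1 X75.27 Y31.42
G1 X25.04 Y31.42
G1 X25.04 Y108.19
M5
G0 X101.58 Y26.26
M4 S916
G1 X100.93 Y29.53 F1162
G1 X99.08 Y32.31
G1 X96.30 Y34.16
G1 X93.03 Y34.81
G1 X89.76 Y34.16
G1 X86.98 Y32.31
G1 X85.13 Y29.53
G1 X84.48 Y26.26
G1 X85.13 Y22.99
G1 X86.98 Y20.21
G1 X89.76 Y18.36
G1 X93.03 Y17.71
G1 X96.30 Y18.36
G1 X99.08 Y20.21
G1 X100.93 Y22.99
G1 X101.58 Y26.26
M5
G0 X101.87 Y9.26
M4 S916
G1 X113.89 Y148.07 F1162
M5
G0 X78.34 Y134.75
M4 S916
G1 X8.17 Y137.93 F1162
G1 X15.81 Y53.57
M5

viewBox `0 0 125.57 176.67` with mm width/height → 1 unit = 1 mm. Flip: y_m = 176.67 − y_svg.

**Shape 1** — `<polygon>` rectangle, stroke `#ff00ff` → cut (S916, F1162). Machine vertices: (25.04,108.19) → (75.27,108.19) → (75.27,31.42) → (25.04,31.42) → (25.04,108.19). Closed: final G1 returns to the first vertex.

**Shape 2** — `<circle>` circle, stroke `#ff00ff` → cut (S916, F1162). Machine vertices: (101.58,26.26) → (100.93,29.53) → (99.08,32.31) → (96.30,34.16) → (93.03,34.81) → (89.76,34.16) → (86.98,32.31) → (85.13,29.53) → (84.48,26.26) → (85.13,22.99) → (86.98,20.21) → (89.76,18.36) → (93.03,17.71) → (96.30,18.36) → (99.08,20.21) → (100.93,22.99) → (101.58,26.26). Closed: final G1 returns to the first vertex.

**Shape 3** — `<line>` line segment, stroke `#ff00ff` → cut (S916, F1162). Machine vertices: (101.87,9.26) → (113.89,148.07). Open path.

**Shape 4** — `<path>` open polyline, stroke `#ff00ff` → cut (S916, F1162). Machine vertices: (78.34,134.75) → (8.17,137.93) → (15.81,53.57). Open path.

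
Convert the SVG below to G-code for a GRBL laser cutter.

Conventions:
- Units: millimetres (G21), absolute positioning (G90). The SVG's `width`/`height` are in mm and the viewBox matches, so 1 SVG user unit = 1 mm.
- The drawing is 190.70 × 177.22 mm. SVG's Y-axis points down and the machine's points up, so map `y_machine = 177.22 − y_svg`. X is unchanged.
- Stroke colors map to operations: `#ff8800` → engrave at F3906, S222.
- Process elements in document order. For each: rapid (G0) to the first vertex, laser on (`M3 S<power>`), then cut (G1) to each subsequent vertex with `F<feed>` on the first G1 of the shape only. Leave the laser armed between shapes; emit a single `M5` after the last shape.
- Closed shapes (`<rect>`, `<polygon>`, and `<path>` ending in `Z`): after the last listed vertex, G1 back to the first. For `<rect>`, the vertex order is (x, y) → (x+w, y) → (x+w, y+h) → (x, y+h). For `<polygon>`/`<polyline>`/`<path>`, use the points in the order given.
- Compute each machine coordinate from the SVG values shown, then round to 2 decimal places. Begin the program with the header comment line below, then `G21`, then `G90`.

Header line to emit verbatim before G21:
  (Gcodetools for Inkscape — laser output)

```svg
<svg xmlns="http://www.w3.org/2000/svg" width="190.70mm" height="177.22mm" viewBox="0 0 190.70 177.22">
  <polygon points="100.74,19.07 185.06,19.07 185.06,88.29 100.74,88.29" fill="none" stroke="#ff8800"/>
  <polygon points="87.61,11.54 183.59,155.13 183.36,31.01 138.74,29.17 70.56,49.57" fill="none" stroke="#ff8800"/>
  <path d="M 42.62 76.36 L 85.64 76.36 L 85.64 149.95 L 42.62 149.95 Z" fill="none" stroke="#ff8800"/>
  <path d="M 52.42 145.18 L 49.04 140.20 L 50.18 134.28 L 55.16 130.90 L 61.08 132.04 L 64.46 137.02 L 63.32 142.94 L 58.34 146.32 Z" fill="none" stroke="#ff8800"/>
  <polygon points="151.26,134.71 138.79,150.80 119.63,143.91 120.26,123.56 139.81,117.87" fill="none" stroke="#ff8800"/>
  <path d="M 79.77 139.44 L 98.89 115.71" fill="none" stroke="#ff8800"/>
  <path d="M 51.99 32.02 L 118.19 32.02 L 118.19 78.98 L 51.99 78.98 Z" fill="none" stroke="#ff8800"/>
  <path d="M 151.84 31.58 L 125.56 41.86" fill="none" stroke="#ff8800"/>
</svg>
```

(Gcodetools for Inkscape — laser output)
G21
G90
G0 X100.74 Y158.15
M3 S222
G1 X185.06 Y158.15 F3906
G1 X185.06 Y88.93
G1 X100.74 Y88.93
G1 X100.74 Y158.15
G0 X87.61 Y165.68
M3 S222
G1 X183.59 Y22.09 F3906
G1 X183.36 Y146.21
G1 X138.74 Y148.05
G1 X70.56 Y127.65
G1 X87.61 Y165.68
G0 X42.62 Y100.86
M3 S222
G1 X85.64 Y100.86 F3906
G1 X85.64 Y27.27
G1 X42.62 Y27.27
G1 X42.62 Y100.86
G0 X52.42 Y32.04
M3 S222
G1 X49.04 Y37.02 F3906
G1 X50.18 Y42.94
G1 X55.16 Y46.32
G1 X61.08 Y45.18
G1 X64.46 Y40.20
G1 X63.32 Y34.28
G1 X58.34 Y30.90
G1 X52.42 Y32.04
G0 X151.26 Y42.51
M3 S222
G1 X138.79 Y26.42 F3906
G1 X119.63 Y33.31
G1 X120.26 Y53.66
G1 X139.81 Y59.35
G1 X151.26 Y42.51
G0 X79.77 Y37.78
M3 S222
G1 X98.89 Y61.51 F3906
G0 X51.99 Y145.20
M3 S222
G1 X118.19 Y145.20 F3906
G1 X118.19 Y98.24
G1 X51.99 Y98.24
G1 X51.99 Y145.20
G0 X151.84 Y145.64
M3 S222
G1 X125.56 Y135.36 F3906
M5

viewBox `0 0 190.70 177.22` with mm width/height → 1 unit = 1 mm. Flip: y_m = 177.22 − y_svg.

**Shape 1** — `<polygon>` rectangle, stroke `#ff8800` → engrave (S222, F3906). Machine vertices: (100.74,158.15) → (185.06,158.15) → (185.06,88.93) → (100.74,88.93) → (100.74,158.15). Closed: final G1 returns to the first vertex.

**Shape 2** — `<polygon>` closed polygon, stroke `#ff8800` → engrave (S222, F3906). Machine vertices: (87.61,165.68) → (183.59,22.09) → (183.36,146.21) → (138.74,148.05) → (70.56,127.65) → (87.61,165.68). Closed: final G1 returns to the first vertex.

**Shape 3** — `<path>` rectangle, stroke `#ff8800` → engrave (S222, F3906). Machine vertices: (42.62,100.86) → (85.64,100.86) → (85.64,27.27) → (42.62,27.27) → (42.62,100.86). Closed: final G1 returns to the first vertex.

**Shape 4** — `<path>` regular polygon, stroke `#ff8800` → engrave (S222, F3906). Machine vertices: (52.42,32.04) → (49.04,37.02) → (50.18,42.94) → (55.16,46.32) → (61.08,45.18) → (64.46,40.20) → (63.32,34.28) → (58.34,30.90) → (52.42,32.04). Closed: final G1 returns to the first vertex.

**Shape 5** — `<polygon>` regular polygon, stroke `#ff8800` → engrave (S222, F3906). Machine vertices: (151.26,42.51) → (138.79,26.42) → (119.63,33.31) → (120.26,53.66) → (139.81,59.35) → (151.26,42.51). Closed: final G1 returns to the first vertex.

**Shape 6** — `<path>` line segment, stroke `#ff8800` → engrave (S222, F3906). Machine vertices: (79.77,37.78) → (98.89,61.51). Open path.

**Shape 7** — `<path>` rectangle, stroke `#ff8800` → engrave (S222, F3906). Machine vertices: (51.99,145.20) → (118.19,145.20) → (118.19,98.24) → (51.99,98.24) → (51.99,145.20). Closed: final G1 returns to the first vertex.

**Shape 8** — `<path>` line segment, stroke `#ff8800` → engrave (S222, F3906). Machine vertices: (151.84,145.64) → (125.56,135.36). Open path.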